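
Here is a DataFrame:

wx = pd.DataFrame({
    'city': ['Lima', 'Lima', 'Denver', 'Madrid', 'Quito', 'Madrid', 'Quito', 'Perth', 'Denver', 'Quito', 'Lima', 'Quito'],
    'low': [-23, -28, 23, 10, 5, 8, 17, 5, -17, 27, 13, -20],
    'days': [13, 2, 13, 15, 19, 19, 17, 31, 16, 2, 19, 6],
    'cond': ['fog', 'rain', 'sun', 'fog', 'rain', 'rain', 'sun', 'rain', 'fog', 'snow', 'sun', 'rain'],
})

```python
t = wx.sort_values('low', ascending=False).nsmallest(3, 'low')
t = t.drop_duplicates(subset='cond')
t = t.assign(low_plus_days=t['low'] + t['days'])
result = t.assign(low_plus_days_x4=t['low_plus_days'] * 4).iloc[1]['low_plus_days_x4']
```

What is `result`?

sort by low descending:
      city  low  days  cond
9    Quito   27     2  snow
2   Denver   23    13   sun
6    Quito   17    17   sun
10    Lima   13    19   sun
3   Madrid   10    15   fog
5   Madrid    8    19  rain
4    Quito    5    19  rain
7    Perth    5    31  rain
8   Denver  -17    16   fog
11   Quito  -20     6  rain
0     Lima  -23    13   fog
1     Lima  -28     2  rain
take 3 rows with smallest low:
     city  low  days  cond
1    Lima  -28     2  rain
0    Lima  -23    13   fog
11  Quito  -20     6  rain
drop duplicate cond (keep=first):
   city  low  days  cond
1  Lima  -28     2  rain
0  Lima  -23    13   fog
add column low_plus_days = t['low'] + t['days']:
   city  low  days  cond  low_plus_days
1  Lima  -28     2  rain            -26
0  Lima  -23    13   fog            -10
add column low_plus_days_x4 = t['low_plus_days'] * 4:
   city  low  days  cond  low_plus_days  low_plus_days_x4
1  Lima  -28     2  rain            -26              -104
0  Lima  -23    13   fog            -10               -40
value at position 1, column 'low_plus_days_x4' → -40

-40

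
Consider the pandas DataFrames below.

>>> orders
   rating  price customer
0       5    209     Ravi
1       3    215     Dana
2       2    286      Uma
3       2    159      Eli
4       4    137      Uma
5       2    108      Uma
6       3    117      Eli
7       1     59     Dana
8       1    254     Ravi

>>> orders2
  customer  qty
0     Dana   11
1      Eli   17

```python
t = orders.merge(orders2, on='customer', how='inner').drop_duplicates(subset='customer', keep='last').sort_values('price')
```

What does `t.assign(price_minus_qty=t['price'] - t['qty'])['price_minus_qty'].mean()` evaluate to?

74.0

merge on 'customer' (how='inner') → 4 rows:
   rating  price customer  qty
0       3    215     Dana   11
1       2    159      Eli   17
2       3    117      Eli   17
3       1     59     Dana   11
drop duplicate customer (keep=last):
   rating  price customer  qty
2       3    117      Eli   17
3       1     59     Dana   11
sort by price:
   rating  price customer  qty
3       1     59     Dana   11
2       3    117      Eli   17
add column price_minus_qty = t['price'] - t['qty']:
   rating  price customer  qty  price_minus_qty
3       1     59     Dana   11               48
2       3    117      Eli   17              100
Taking the mean of column 'price_minus_qty' gives 74.0.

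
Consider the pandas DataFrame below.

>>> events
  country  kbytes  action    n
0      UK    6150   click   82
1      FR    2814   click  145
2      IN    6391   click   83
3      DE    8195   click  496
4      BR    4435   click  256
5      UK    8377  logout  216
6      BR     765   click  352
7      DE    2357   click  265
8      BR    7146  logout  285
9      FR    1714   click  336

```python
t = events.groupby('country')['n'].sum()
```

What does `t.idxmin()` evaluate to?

group by country, sum of n:
country
BR    893
DE    761
FR    481
IN     83
UK    298
Name: n, dtype: int64
Reading off the label with the smallest value, we get IN.

IN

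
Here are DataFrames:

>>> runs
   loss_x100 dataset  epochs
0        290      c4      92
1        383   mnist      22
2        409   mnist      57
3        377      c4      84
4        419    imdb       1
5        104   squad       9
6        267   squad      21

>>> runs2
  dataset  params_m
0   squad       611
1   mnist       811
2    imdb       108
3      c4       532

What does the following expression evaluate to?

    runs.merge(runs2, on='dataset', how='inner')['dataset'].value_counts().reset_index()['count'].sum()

7

merge on 'dataset' (how='inner') → 7 rows:
   loss_x100 dataset  epochs  params_m
0        290      c4      92       532
1        383   mnist      22       811
2        409   mnist      57       811
3        377      c4      84       532
4        419    imdb       1       108
5        104   squad       9       611
6        267   squad      21       611
value_counts of dataset:
dataset
c4       2
mnist    2
squad    2
imdb     1
Name: count, dtype: int64
reset_index():
  dataset  count
0      c4      2
1   mnist      2
2   squad      2
3    imdb      1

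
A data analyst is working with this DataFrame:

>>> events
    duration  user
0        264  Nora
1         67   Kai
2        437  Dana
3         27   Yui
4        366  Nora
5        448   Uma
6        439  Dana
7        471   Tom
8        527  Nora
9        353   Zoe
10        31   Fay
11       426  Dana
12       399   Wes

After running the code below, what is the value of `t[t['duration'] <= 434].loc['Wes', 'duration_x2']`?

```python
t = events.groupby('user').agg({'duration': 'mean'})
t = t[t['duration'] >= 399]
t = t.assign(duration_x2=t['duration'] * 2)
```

798.0

group by user, mean of duration:
        duration
user            
Dana  434.000000
Fay    31.000000
Kai    67.000000
Nora  385.666667
Tom   471.000000
Uma   448.000000
Wes   399.000000
Yui    27.000000
Zoe   353.000000
filter rows where duration >= 399:
      duration
user          
Dana     434.0
Tom      471.0
Uma      448.0
Wes      399.0
add column duration_x2 = t['duration'] * 2:
      duration  duration_x2
user                       
Dana     434.0        868.0
Tom      471.0        942.0
Uma      448.0        896.0
Wes      399.0        798.0
filter rows where duration <= 434:
      duration  duration_x2
user                       
Dana     434.0        868.0
Wes      399.0        798.0
value at row 'Wes', column 'duration_x2' → 798.0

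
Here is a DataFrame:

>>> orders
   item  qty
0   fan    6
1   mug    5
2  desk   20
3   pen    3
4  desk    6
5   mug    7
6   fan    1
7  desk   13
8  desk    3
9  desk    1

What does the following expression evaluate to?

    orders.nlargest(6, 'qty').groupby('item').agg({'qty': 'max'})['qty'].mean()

take 6 rows with largest qty:
   item  qty
2  desk   20
7  desk   13
5   mug    7
0   fan    6
4  desk    6
1   mug    5
group by item, max of qty:
      qty
item     
desk   20
fan     6
mug     7
Hence 11.0.

11.0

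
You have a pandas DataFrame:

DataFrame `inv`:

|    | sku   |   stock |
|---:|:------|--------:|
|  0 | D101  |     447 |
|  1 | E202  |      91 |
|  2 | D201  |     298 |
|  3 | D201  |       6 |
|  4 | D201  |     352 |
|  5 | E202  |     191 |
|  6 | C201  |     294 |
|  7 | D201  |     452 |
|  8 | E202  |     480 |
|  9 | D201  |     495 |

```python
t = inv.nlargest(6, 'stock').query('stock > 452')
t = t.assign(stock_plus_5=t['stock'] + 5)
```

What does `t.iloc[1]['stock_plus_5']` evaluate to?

485

take 6 rows with largest stock:
    sku  stock
9  D201    495
8  E202    480
7  D201    452
0  D101    447
4  D201    352
2  D201    298
filter rows where stock > 452:
    sku  stock
9  D201    495
8  E202    480
add column stock_plus_5 = t['stock'] + 5:
    sku  stock  stock_plus_5
9  D201    495           500
8  E202    480           485
So iloc[1]['stock_plus_5'] = 485.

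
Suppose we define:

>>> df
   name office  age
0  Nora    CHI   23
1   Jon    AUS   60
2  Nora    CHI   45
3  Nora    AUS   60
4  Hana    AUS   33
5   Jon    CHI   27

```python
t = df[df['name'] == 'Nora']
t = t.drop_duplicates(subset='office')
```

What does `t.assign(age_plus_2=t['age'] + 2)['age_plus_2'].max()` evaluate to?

62

filter rows where name == 'Nora':
   name office  age
0  Nora    CHI   23
2  Nora    CHI   45
3  Nora    AUS   60
drop duplicate office (keep=first):
   name office  age
0  Nora    CHI   23
3  Nora    AUS   60
add column age_plus_2 = t['age'] + 2:
   name office  age  age_plus_2
0  Nora    CHI   23          25
3  Nora    AUS   60          62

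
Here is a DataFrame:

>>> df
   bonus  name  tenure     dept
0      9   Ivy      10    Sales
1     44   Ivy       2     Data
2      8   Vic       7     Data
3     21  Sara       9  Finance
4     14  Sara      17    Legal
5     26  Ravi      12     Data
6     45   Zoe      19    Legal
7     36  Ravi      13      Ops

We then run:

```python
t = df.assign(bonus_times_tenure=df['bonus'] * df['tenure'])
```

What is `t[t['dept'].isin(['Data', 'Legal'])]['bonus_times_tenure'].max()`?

855

add column bonus_times_tenure = df['bonus'] * df['tenure']:
   bonus  name  tenure     dept  bonus_times_tenure
0      9   Ivy      10    Sales                  90
1     44   Ivy       2     Data                  88
2      8   Vic       7     Data                  56
3     21  Sara       9  Finance                 189
4     14  Sara      17    Legal                 238
5     26  Ravi      12     Data                 312
6     45   Zoe      19    Legal                 855
7     36  Ravi      13      Ops                 468
filter rows where dept in ['Data', 'Legal']:
   bonus  name  tenure   dept  bonus_times_tenure
1     44   Ivy       2   Data                  88
2      8   Vic       7   Data                  56
4     14  Sara      17  Legal                 238
5     26  Ravi      12   Data                 312
6     45   Zoe      19  Legal                 855
The max of column 'bonus_times_tenure' is 855.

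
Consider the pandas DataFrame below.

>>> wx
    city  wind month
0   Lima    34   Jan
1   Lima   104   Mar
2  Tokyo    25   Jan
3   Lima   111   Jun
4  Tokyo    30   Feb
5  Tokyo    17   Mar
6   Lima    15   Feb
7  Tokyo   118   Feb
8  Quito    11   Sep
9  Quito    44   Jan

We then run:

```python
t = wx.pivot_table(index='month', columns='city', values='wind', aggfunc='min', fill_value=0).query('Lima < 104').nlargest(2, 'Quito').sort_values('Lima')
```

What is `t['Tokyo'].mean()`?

pivot: rows=month, cols=city, min(wind):
city   Lima  Quito  Tokyo
month                    
Feb      15      0     30
Jan      34     44     25
Jun     111      0      0
Mar     104      0     17
Sep       0     11      0
filter rows where Lima < 104:
city   Lima  Quito  Tokyo
month                    
Feb      15      0     30
Jan      34     44     25
Sep       0     11      0
take 2 rows with largest Quito:
city   Lima  Quito  Tokyo
month                    
Jan      34     44     25
Sep       0     11      0
sort by Lima:
city   Lima  Quito  Tokyo
month                    
Sep       0     11      0
Jan      34     44     25
mean of column 'Tokyo' → 12.5

12.5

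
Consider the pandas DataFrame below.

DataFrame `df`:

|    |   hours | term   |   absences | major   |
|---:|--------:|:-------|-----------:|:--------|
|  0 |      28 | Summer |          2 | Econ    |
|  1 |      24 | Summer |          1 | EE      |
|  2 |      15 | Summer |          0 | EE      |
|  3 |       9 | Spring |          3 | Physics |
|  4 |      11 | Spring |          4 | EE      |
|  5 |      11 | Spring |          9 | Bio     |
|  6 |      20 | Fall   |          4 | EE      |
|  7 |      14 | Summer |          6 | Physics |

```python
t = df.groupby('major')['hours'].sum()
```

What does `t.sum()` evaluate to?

group by major, sum of hours:
major
Bio        11
EE         70
Econ       28
Physics    23
Name: hours, dtype: int64

132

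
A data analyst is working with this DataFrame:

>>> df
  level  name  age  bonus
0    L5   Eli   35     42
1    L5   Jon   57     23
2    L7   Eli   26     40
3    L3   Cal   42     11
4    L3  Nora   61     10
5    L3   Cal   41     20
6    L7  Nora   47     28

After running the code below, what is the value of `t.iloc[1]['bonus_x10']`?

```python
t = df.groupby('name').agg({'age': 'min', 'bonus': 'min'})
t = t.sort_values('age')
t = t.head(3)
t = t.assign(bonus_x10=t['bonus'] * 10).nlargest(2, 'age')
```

110

group by name: min(age), min(bonus):
      age  bonus
name            
Cal    41     11
Eli    26     40
Jon    57     23
Nora   47     10
sort by age:
      age  bonus
name            
Eli    26     40
Cal    41     11
Nora   47     10
Jon    57     23
take first 3 rows:
      age  bonus
name            
Eli    26     40
Cal    41     11
Nora   47     10
add column bonus_x10 = t['bonus'] * 10:
      age  bonus  bonus_x10
name                       
Eli    26     40        400
Cal    41     11        110
Nora   47     10        100
take 2 rows with largest age:
      age  bonus  bonus_x10
name                       
Nora   47     10        100
Cal    41     11        110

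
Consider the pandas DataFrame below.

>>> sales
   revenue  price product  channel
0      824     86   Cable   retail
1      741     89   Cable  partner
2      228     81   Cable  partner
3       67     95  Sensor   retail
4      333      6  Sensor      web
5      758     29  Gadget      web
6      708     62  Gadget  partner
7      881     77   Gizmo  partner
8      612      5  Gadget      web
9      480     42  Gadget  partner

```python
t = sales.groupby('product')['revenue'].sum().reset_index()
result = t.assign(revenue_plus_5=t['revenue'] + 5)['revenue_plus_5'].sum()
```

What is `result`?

5652

group by product, sum of revenue:
product
Cable     1793
Gadget    2558
Gizmo      881
Sensor     400
Name: revenue, dtype: int64
reset_index():
  product  revenue
0   Cable     1793
1  Gadget     2558
2   Gizmo      881
3  Sensor      400
add column revenue_plus_5 = t['revenue'] + 5:
  product  revenue  revenue_plus_5
0   Cable     1793            1798
1  Gadget     2558            2563
2   Gizmo      881             886
3  Sensor      400             405
Taking the sum of column 'revenue_plus_5' gives 5652.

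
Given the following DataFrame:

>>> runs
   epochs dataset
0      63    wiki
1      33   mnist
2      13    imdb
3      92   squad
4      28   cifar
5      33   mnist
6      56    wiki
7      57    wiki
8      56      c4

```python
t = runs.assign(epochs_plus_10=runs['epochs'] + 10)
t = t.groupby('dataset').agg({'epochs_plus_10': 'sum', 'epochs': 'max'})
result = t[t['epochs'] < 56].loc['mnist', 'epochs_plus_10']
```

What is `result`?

86

add column epochs_plus_10 = runs['epochs'] + 10:
   epochs dataset  epochs_plus_10
0      63    wiki              73
1      33   mnist              43
2      13    imdb              23
3      92   squad             102
4      28   cifar              38
5      33   mnist              43
6      56    wiki              66
7      57    wiki              67
8      56      c4              66
group by dataset: sum(epochs_plus_10), max(epochs):
         epochs_plus_10  epochs
dataset                        
c4                   66      56
cifar                38      28
imdb                 23      13
mnist                86      33
squad               102      92
wiki                206      63
filter rows where epochs < 56:
         epochs_plus_10  epochs
dataset                        
cifar                38      28
imdb                 23      13
mnist                86      33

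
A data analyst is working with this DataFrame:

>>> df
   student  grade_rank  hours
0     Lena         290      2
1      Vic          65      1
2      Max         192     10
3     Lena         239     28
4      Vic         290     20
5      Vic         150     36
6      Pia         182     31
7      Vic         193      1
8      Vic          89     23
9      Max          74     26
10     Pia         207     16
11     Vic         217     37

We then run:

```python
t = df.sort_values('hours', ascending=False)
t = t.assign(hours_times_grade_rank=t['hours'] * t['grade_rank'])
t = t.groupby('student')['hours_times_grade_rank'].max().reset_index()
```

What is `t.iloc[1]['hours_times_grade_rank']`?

1924

sort by hours descending:
   student  grade_rank  hours
11     Vic         217     37
5      Vic         150     36
6      Pia         182     31
3     Lena         239     28
9      Max          74     26
8      Vic          89     23
4      Vic         290     20
10     Pia         207     16
2      Max         192     10
0     Lena         290      2
1      Vic          65      1
7      Vic         193      1
add column hours_times_grade_rank = t['hours'] * t['grade_rank']:
   student  grade_rank  hours  hours_times_grade_rank
11     Vic         217     37                    8029
5      Vic         150     36                    5400
6      Pia         182     31                    5642
3     Lena         239     28                    6692
9      Max          74     26                    1924
8      Vic          89     23                    2047
4      Vic         290     20                    5800
10     Pia         207     16                    3312
2      Max         192     10                    1920
0     Lena         290      2                     580
1      Vic          65      1                      65
7      Vic         193      1                     193
group by student, max of hours_times_grade_rank:
student
Lena    6692
Max     1924
Pia     5642
Vic     8029
Name: hours_times_grade_rank, dtype: int64
reset_index():
  student  hours_times_grade_rank
0    Lena                    6692
1     Max                    1924
2     Pia                    5642
3     Vic                    8029
Reading off the value at position 1, column 'hours_times_grade_rank', we get 1924.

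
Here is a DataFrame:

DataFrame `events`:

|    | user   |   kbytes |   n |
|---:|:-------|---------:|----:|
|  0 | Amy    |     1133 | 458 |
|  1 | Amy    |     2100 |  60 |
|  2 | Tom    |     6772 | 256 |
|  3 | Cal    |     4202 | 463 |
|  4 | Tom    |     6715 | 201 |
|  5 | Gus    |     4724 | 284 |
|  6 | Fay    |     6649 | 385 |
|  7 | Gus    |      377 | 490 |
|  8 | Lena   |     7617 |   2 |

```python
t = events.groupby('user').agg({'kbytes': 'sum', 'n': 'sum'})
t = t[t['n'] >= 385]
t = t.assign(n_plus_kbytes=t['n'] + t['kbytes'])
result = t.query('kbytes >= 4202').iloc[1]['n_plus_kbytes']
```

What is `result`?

group by user: sum(kbytes), sum(n):
      kbytes    n
user             
Amy     3233  518
Cal     4202  463
Fay     6649  385
Gus     5101  774
Lena    7617    2
Tom    13487  457
filter rows where n >= 385:
      kbytes    n
user             
Amy     3233  518
Cal     4202  463
Fay     6649  385
Gus     5101  774
Tom    13487  457
add column n_plus_kbytes = t['n'] + t['kbytes']:
      kbytes    n  n_plus_kbytes
user                            
Amy     3233  518           3751
Cal     4202  463           4665
Fay     6649  385           7034
Gus     5101  774           5875
Tom    13487  457          13944
filter rows where kbytes >= 4202:
      kbytes    n  n_plus_kbytes
user                            
Cal     4202  463           4665
Fay     6649  385           7034
Gus     5101  774           5875
Tom    13487  457          13944
So iloc[1]['n_plus_kbytes'] = 7034.

7034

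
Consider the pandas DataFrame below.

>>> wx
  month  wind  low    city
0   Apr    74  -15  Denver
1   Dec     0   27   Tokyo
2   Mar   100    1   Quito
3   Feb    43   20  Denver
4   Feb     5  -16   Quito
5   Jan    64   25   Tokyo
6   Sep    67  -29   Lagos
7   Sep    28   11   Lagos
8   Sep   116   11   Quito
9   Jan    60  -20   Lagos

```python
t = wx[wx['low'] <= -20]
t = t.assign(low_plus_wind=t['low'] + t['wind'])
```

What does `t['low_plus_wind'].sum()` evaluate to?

filter rows where low <= -20:
  month  wind  low   city
6   Sep    67  -29  Lagos
9   Jan    60  -20  Lagos
add column low_plus_wind = t['low'] + t['wind']:
  month  wind  low   city  low_plus_wind
6   Sep    67  -29  Lagos             38
9   Jan    60  -20  Lagos             40
sum of column 'low_plus_wind' → 78

78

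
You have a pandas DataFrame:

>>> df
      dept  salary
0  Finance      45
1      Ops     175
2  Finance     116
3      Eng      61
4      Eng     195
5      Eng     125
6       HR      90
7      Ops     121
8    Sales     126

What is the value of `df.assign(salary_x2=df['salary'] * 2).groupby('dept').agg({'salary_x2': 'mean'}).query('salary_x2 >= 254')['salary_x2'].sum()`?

add column salary_x2 = df['salary'] * 2:
      dept  salary  salary_x2
0  Finance      45         90
1      Ops     175        350
2  Finance     116        232
3      Eng      61        122
4      Eng     195        390
5      Eng     125        250
6       HR      90        180
7      Ops     121        242
8    Sales     126        252
group by dept, mean of salary_x2:
         salary_x2
dept              
Eng          254.0
Finance      161.0
HR           180.0
Ops          296.0
Sales        252.0
filter rows where salary_x2 >= 254:
      salary_x2
dept           
Eng       254.0
Ops       296.0

550.0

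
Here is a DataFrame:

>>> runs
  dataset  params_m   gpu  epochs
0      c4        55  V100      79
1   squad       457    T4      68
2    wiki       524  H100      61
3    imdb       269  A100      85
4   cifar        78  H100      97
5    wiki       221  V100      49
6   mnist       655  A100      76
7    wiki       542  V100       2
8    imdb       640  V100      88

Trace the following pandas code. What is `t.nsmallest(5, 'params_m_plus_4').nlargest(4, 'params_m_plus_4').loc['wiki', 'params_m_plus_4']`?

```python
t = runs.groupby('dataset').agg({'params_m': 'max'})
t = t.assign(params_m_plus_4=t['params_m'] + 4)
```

group by dataset, max of params_m:
         params_m
dataset          
c4             55
cifar          78
imdb          640
mnist         655
squad         457
wiki          542
add column params_m_plus_4 = t['params_m'] + 4:
         params_m  params_m_plus_4
dataset                           
c4             55               59
cifar          78               82
imdb          640              644
mnist         655              659
squad         457              461
wiki          542              546
take 5 rows with smallest params_m_plus_4:
         params_m  params_m_plus_4
dataset                           
c4             55               59
cifar          78               82
squad         457              461
wiki          542              546
imdb          640              644
take 4 rows with largest params_m_plus_4:
         params_m  params_m_plus_4
dataset                           
imdb          640              644
wiki          542              546
squad         457              461
cifar          78               82
Reading off the value at row 'wiki', column 'params_m_plus_4', we get 546.

546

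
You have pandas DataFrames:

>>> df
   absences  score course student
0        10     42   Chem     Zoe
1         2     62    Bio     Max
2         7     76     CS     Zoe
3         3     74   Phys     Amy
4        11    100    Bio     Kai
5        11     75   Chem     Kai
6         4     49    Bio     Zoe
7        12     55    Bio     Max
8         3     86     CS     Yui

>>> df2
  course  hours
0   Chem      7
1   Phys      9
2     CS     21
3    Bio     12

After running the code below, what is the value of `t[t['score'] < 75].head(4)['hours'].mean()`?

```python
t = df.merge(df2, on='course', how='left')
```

10.0

merge on 'course' (how='left') → 9 rows:
   absences  score course student  hours
0        10     42   Chem     Zoe      7
1         2     62    Bio     Max     12
2         7     76     CS     Zoe     21
3         3     74   Phys     Amy      9
4        11    100    Bio     Kai     12
5        11     75   Chem     Kai      7
6         4     49    Bio     Zoe     12
7        12     55    Bio     Max     12
8         3     86     CS     Yui     21
filter rows where score < 75:
   absences  score course student  hours
0        10     42   Chem     Zoe      7
1         2     62    Bio     Max     12
3         3     74   Phys     Amy      9
6         4     49    Bio     Zoe     12
7        12     55    Bio     Max     12
take first 4 rows:
   absences  score course student  hours
0        10     42   Chem     Zoe      7
1         2     62    Bio     Max     12
3         3     74   Phys     Amy      9
6         4     49    Bio     Zoe     12
Reading off the mean of column 'hours', we get 10.0.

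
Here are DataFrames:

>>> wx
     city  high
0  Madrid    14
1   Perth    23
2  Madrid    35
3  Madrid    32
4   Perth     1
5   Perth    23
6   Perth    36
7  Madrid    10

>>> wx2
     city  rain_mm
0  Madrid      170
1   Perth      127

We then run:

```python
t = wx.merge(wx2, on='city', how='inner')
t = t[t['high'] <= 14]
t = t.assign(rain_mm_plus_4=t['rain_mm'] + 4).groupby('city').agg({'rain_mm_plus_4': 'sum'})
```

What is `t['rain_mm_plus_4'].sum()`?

479

merge on 'city' (how='inner') → 8 rows:
     city  high  rain_mm
0  Madrid    14      170
1   Perth    23      127
2  Madrid    35      170
3  Madrid    32      170
4   Perth     1      127
5   Perth    23      127
6   Perth    36      127
7  Madrid    10      170
filter rows where high <= 14:
     city  high  rain_mm
0  Madrid    14      170
4   Perth     1      127
7  Madrid    10      170
add column rain_mm_plus_4 = t['rain_mm'] + 4:
     city  high  rain_mm  rain_mm_plus_4
0  Madrid    14      170             174
4   Perth     1      127             131
7  Madrid    10      170             174
group by city, sum of rain_mm_plus_4:
        rain_mm_plus_4
city                  
Madrid             348
Perth              131
Hence 479.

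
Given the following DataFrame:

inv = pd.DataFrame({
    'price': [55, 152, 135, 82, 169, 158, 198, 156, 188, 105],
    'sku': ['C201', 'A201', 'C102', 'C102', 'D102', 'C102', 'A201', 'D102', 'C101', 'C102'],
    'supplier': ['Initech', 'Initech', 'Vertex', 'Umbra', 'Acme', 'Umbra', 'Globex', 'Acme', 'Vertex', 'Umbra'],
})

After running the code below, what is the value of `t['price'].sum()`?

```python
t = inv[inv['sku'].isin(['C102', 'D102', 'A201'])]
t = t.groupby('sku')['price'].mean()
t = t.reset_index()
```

filter rows where sku in ['C102', 'D102', 'A201']:
   price   sku supplier
1    152  A201  Initech
2    135  C102   Vertex
3     82  C102    Umbra
4    169  D102     Acme
5    158  C102    Umbra
6    198  A201   Globex
7    156  D102     Acme
9    105  C102    Umbra
group by sku, mean of price:
sku
A201    175.0
C102    120.0
D102    162.5
Name: price, dtype: float64
reset_index():
    sku  price
0  A201  175.0
1  C102  120.0
2  D102  162.5

457.5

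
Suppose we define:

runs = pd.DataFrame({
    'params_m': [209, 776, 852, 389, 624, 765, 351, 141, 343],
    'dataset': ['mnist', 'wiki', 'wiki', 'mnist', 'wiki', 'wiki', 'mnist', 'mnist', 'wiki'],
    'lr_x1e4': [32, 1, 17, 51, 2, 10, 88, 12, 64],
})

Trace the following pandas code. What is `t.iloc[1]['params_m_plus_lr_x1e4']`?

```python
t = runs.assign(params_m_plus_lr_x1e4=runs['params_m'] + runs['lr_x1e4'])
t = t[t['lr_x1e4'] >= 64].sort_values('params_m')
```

439

add column params_m_plus_lr_x1e4 = runs['params_m'] + runs['lr_x1e4']:
   params_m dataset  lr_x1e4  params_m_plus_lr_x1e4
0       209   mnist       32                    241
1       776    wiki        1                    777
2       852    wiki       17                    869
3       389   mnist       51                    440
4       624    wiki        2                    626
5       765    wiki       10                    775
6       351   mnist       88                    439
7       141   mnist       12                    153
8       343    wiki       64                    407
filter rows where lr_x1e4 >= 64:
   params_m dataset  lr_x1e4  params_m_plus_lr_x1e4
6       351   mnist       88                    439
8       343    wiki       64                    407
sort by params_m:
   params_m dataset  lr_x1e4  params_m_plus_lr_x1e4
8       343    wiki       64                    407
6       351   mnist       88                    439
Taking the value at position 1, column 'params_m_plus_lr_x1e4' gives 439.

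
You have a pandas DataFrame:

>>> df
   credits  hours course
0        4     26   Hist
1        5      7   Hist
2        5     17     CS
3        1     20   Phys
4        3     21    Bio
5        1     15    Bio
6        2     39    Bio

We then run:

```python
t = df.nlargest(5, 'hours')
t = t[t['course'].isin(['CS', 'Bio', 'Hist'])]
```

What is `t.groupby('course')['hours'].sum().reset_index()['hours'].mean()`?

34.3333333333

take 5 rows with largest hours:
   credits  hours course
6        2     39    Bio
0        4     26   Hist
4        3     21    Bio
3        1     20   Phys
2        5     17     CS
filter rows where course in ['CS', 'Bio', 'Hist']:
   credits  hours course
6        2     39    Bio
0        4     26   Hist
4        3     21    Bio
2        5     17     CS
group by course, sum of hours:
course
Bio     60
CS      17
Hist    26
Name: hours, dtype: int64
reset_index():
  course  hours
0    Bio     60
1     CS     17
2   Hist     26
Then the mean of column 'hours': 34.3333333333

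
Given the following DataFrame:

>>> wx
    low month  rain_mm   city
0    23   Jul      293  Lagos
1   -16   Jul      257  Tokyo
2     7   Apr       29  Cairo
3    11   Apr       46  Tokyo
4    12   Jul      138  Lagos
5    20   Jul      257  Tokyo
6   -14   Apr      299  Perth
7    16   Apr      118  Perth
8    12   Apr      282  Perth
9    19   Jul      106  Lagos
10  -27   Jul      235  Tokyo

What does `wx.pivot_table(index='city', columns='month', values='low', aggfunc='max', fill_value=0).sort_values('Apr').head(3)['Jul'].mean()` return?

pivot: rows=city, cols=month, max(low):
month  Apr  Jul
city           
Cairo    7    0
Lagos    0   23
Perth   16    0
Tokyo   11   20
sort by Apr:
month  Apr  Jul
city           
Lagos    0   23
Cairo    7    0
Tokyo   11   20
Perth   16    0
take first 3 rows:
month  Apr  Jul
city           
Lagos    0   23
Cairo    7    0
Tokyo   11   20
Finally, mean of column 'Jul' = 14.3333333333.

14.3333333333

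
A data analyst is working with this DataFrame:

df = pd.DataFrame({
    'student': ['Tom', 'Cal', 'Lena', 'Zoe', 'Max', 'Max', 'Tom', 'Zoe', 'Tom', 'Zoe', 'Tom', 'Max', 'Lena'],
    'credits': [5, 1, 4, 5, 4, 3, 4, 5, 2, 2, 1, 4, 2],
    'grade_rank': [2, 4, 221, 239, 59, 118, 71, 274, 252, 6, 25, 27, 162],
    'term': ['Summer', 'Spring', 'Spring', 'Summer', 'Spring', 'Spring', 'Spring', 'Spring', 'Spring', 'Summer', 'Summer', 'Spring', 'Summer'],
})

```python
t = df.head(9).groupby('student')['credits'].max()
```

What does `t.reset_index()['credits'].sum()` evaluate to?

take first 9 rows:
  student  credits  grade_rank    term
0     Tom        5           2  Summer
1     Cal        1           4  Spring
2    Lena        4         221  Spring
3     Zoe        5         239  Summer
4     Max        4          59  Spring
5     Max        3         118  Spring
6     Tom        4          71  Spring
7     Zoe        5         274  Spring
8     Tom        2         252  Spring
group by student, max of credits:
student
Cal     1
Lena    4
Max     4
Tom     5
Zoe     5
Name: credits, dtype: int64
reset_index():
  student  credits
0     Cal        1
1    Lena        4
2     Max        4
3     Tom        5
4     Zoe        5
So sum() = 19.

19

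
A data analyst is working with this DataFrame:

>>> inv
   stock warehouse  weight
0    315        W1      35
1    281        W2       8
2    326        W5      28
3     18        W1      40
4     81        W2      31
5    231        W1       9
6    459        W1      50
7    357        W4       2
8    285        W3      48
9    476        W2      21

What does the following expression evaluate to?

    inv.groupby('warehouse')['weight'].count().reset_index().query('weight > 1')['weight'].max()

4

group by warehouse, count of weight:
warehouse
W1    4
W2    3
W3    1
W4    1
W5    1
Name: weight, dtype: int64
reset_index():
  warehouse  weight
0        W1       4
1        W2       3
2        W3       1
3        W4       1
4        W5       1
filter rows where weight > 1:
  warehouse  weight
0        W1       4
1        W2       3
Then the max of column 'weight': 4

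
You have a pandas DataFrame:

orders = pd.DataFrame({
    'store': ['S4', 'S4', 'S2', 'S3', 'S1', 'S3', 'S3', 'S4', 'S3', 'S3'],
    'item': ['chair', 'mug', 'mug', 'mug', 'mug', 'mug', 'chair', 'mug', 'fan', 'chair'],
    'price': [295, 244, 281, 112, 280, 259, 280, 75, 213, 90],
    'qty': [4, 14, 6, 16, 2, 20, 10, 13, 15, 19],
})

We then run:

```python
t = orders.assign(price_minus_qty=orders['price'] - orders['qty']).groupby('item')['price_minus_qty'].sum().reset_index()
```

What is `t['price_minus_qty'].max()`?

add column price_minus_qty = orders['price'] - orders['qty']:
  store   item  price  qty  price_minus_qty
0    S4  chair    295    4              291
1    S4    mug    244   14              230
2    S2    mug    281    6              275
3    S3    mug    112   16               96
4    S1    mug    280    2              278
5    S3    mug    259   20              239
6    S3  chair    280   10              270
7    S4    mug     75   13               62
8    S3    fan    213   15              198
9    S3  chair     90   19               71
group by item, sum of price_minus_qty:
item
chair     632
fan       198
mug      1180
Name: price_minus_qty, dtype: int64
reset_index():
    item  price_minus_qty
0  chair              632
1    fan              198
2    mug             1180
The max of column 'price_minus_qty' is 1180.

1180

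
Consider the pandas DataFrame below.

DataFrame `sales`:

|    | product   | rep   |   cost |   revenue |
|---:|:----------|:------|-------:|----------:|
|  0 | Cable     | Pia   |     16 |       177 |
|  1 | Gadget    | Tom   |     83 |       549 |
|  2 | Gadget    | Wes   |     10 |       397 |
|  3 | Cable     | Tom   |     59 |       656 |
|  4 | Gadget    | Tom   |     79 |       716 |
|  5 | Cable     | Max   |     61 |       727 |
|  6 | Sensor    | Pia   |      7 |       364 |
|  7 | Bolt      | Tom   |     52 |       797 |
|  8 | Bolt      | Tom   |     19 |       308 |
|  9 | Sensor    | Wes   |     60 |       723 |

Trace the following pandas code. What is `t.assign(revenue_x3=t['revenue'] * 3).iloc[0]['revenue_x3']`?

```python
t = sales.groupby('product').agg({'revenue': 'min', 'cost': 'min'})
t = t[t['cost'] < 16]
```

group by product: min(revenue), min(cost):
         revenue  cost
product               
Bolt         308    19
Cable        177    16
Gadget       397    10
Sensor       364     7
filter rows where cost < 16:
         revenue  cost
product               
Gadget       397    10
Sensor       364     7
add column revenue_x3 = t['revenue'] * 3:
         revenue  cost  revenue_x3
product                           
Gadget       397    10        1191
Sensor       364     7        1092
Taking the value at position 0, column 'revenue_x3' gives 1191.

1191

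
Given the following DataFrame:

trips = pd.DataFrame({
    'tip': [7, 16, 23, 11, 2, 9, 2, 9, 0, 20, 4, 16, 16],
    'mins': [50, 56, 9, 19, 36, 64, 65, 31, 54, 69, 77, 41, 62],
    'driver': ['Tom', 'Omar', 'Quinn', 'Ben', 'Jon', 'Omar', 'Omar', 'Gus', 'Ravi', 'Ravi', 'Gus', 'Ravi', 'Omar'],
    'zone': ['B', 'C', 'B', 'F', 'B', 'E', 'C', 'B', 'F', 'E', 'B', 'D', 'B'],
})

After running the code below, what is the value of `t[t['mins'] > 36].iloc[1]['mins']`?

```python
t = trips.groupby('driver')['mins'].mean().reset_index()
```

61.75

group by driver, mean of mins:
driver
Ben      19.000000
Gus      54.000000
Jon      36.000000
Omar     61.750000
Quinn     9.000000
Ravi     54.666667
Tom      50.000000
Name: mins, dtype: float64
reset_index():
  driver       mins
0    Ben  19.000000
1    Gus  54.000000
2    Jon  36.000000
3   Omar  61.750000
4  Quinn   9.000000
5   Ravi  54.666667
6    Tom  50.000000
filter rows where mins > 36:
  driver       mins
1    Gus  54.000000
3   Omar  61.750000
5   Ravi  54.666667
6    Tom  50.000000
Taking the value at position 1, column 'mins' gives 61.75.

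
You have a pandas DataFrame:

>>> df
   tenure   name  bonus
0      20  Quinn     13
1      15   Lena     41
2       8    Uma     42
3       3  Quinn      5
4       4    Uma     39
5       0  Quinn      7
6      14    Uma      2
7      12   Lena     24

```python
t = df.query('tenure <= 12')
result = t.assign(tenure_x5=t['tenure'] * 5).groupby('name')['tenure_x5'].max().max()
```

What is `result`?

60

filter rows where tenure <= 12:
   tenure   name  bonus
2       8    Uma     42
3       3  Quinn      5
4       4    Uma     39
5       0  Quinn      7
7      12   Lena     24
add column tenure_x5 = t['tenure'] * 5:
   tenure   name  bonus  tenure_x5
2       8    Uma     42         40
3       3  Quinn      5         15
4       4    Uma     39         20
5       0  Quinn      7          0
7      12   Lena     24         60
group by name, max of tenure_x5:
name
Lena     60
Quinn    15
Uma      40
Name: tenure_x5, dtype: int64
Hence 60.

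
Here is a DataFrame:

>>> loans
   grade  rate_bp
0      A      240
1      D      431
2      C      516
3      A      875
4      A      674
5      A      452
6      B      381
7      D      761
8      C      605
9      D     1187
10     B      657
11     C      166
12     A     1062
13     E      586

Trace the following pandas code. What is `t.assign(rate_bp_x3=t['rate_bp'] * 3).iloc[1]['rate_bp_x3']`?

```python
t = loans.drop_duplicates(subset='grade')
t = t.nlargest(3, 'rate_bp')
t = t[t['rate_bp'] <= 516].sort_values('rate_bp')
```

1548

drop duplicate grade (keep=first):
   grade  rate_bp
0      A      240
1      D      431
2      C      516
6      B      381
13     E      586
take 3 rows with largest rate_bp:
   grade  rate_bp
13     E      586
2      C      516
1      D      431
filter rows where rate_bp <= 516:
  grade  rate_bp
2     C      516
1     D      431
sort by rate_bp:
  grade  rate_bp
1     D      431
2     C      516
add column rate_bp_x3 = t['rate_bp'] * 3:
  grade  rate_bp  rate_bp_x3
1     D      431        1293
2     C      516        1548
Taking the value at position 1, column 'rate_bp_x3' gives 1548.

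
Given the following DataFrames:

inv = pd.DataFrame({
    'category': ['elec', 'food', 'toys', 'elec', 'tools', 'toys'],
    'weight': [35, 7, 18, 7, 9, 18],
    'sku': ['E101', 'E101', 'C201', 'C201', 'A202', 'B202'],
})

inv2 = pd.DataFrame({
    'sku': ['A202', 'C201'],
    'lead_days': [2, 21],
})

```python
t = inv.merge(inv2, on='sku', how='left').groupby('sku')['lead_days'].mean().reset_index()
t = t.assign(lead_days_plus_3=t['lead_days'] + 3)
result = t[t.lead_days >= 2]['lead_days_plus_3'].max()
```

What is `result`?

merge on 'sku' (how='left') → 6 rows:
  category  weight   sku  lead_days
0     elec      35  E101        NaN
1     food       7  E101        NaN
2     toys      18  C201       21.0
3     elec       7  C201       21.0
4    tools       9  A202        2.0
5     toys      18  B202        NaN
group by sku, mean of lead_days:
sku
A202     2.0
B202     NaN
C201    21.0
E101     NaN
Name: lead_days, dtype: float64
reset_index():
    sku  lead_days
0  A202        2.0
1  B202        NaN
2  C201       21.0
3  E101        NaN
add column lead_days_plus_3 = t['lead_days'] + 3:
    sku  lead_days  lead_days_plus_3
0  A202        2.0               5.0
1  B202        NaN               NaN
2  C201       21.0              24.0
3  E101        NaN               NaN
filter rows where lead_days >= 2:
    sku  lead_days  lead_days_plus_3
0  A202        2.0               5.0
2  C201       21.0              24.0
So max() = 24.0.

24.0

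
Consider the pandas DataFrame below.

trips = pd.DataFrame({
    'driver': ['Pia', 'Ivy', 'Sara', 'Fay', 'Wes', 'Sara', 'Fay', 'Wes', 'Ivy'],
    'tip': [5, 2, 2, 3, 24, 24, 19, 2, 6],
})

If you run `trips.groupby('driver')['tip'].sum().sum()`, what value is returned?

group by driver, sum of tip:
driver
Fay     22
Ivy      8
Pia      5
Sara    26
Wes     26
Name: tip, dtype: int64

87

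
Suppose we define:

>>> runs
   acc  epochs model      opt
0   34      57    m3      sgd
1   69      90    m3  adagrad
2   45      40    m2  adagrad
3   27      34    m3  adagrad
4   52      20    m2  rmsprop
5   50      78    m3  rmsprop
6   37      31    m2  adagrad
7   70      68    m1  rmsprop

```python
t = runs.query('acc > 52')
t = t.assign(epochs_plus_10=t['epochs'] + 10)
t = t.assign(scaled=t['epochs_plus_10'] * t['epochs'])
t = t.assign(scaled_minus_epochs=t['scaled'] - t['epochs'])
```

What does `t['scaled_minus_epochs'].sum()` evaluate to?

filter rows where acc > 52:
   acc  epochs model      opt
1   69      90    m3  adagrad
7   70      68    m1  rmsprop
add column epochs_plus_10 = t['epochs'] + 10:
   acc  epochs model      opt  epochs_plus_10
1   69      90    m3  adagrad             100
7   70      68    m1  rmsprop              78
add column scaled = t['epochs_plus_10'] * t['epochs']:
   acc  epochs model      opt  epochs_plus_10  scaled
1   69      90    m3  adagrad             100    9000
7   70      68    m1  rmsprop              78    5304
add column scaled_minus_epochs = t['scaled'] - t['epochs']:
   acc  epochs model      opt  epochs_plus_10  scaled  scaled_minus_epochs
1   69      90    m3  adagrad             100    9000                 8910
7   70      68    m1  rmsprop              78    5304                 5236
Taking the sum of column 'scaled_minus_epochs' gives 14146.

14146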